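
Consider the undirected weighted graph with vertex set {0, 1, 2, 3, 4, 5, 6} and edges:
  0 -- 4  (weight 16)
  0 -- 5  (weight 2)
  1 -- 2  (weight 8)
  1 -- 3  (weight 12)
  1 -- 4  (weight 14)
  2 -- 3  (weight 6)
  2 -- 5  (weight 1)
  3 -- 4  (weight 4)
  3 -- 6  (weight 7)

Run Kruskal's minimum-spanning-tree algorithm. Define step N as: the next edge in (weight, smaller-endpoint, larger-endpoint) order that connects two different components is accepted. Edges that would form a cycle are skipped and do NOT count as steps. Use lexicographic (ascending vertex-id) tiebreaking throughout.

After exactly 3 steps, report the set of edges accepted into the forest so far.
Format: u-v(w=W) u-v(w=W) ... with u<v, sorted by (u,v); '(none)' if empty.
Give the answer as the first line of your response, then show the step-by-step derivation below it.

0-5(w=2) 2-5(w=1) 3-4(w=4)

step 1: add edge 2-5 (w=1); MST = {2-5(w=1)}
step 2: add edge 0-5 (w=2); MST = {0-5(w=2) 2-5(w=1)}
step 3: add edge 3-4 (w=4); MST = {0-5(w=2) 2-5(w=1) 3-4(w=4)}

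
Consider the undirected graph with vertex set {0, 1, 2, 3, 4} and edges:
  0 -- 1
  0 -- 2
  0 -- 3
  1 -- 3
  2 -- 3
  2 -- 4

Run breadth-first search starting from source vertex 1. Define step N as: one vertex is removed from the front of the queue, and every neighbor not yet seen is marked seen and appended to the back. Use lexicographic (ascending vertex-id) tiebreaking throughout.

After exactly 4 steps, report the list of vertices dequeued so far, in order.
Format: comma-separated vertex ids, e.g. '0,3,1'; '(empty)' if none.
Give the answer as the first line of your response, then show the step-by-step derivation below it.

1,0,3,2

step 1: dequeue 1; queue=[0,3]; order=1
step 2: dequeue 0; queue=[3,2]; order=1,0
step 3: dequeue 3; queue=[2]; order=1,0,3
step 4: dequeue 2; queue=[4]; order=1,0,3,2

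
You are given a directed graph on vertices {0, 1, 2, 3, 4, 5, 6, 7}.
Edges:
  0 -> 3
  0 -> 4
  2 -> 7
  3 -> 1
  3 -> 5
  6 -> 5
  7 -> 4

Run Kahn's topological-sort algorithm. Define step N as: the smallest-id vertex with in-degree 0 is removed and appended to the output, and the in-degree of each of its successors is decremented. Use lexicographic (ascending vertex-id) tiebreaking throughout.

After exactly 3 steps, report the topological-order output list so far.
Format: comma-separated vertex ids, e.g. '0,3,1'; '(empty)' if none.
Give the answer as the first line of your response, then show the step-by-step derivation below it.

0,2,3

step 1: output 0; order=[0]; indeg=(0,1,0,0,1,2,0,1)
step 2: output 2; order=[0,2]; indeg=(0,1,0,0,1,2,0,0)
step 3: output 3; order=[0,2,3]; indeg=(0,0,0,0,1,1,0,0)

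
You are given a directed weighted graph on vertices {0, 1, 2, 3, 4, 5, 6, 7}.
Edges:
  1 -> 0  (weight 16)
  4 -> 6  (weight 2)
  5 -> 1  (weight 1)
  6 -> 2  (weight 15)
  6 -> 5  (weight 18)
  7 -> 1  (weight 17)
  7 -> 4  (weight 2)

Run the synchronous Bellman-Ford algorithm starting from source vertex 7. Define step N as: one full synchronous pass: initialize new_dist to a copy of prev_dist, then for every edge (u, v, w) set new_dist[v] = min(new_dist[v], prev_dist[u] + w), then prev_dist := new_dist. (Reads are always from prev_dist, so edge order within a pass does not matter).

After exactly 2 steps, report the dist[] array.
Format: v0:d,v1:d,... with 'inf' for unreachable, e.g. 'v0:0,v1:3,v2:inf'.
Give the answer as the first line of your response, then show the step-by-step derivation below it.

v0:33,v1:17,v2:inf,v3:inf,v4:2,v5:inf,v6:4,v7:0

step 1: dist = v0:inf,v1:17,v2:inf,v3:inf,v4:2,v5:inf,v6:inf,v7:0
step 2: dist = v0:33,v1:17,v2:inf,v3:inf,v4:2,v5:inf,v6:4,v7:0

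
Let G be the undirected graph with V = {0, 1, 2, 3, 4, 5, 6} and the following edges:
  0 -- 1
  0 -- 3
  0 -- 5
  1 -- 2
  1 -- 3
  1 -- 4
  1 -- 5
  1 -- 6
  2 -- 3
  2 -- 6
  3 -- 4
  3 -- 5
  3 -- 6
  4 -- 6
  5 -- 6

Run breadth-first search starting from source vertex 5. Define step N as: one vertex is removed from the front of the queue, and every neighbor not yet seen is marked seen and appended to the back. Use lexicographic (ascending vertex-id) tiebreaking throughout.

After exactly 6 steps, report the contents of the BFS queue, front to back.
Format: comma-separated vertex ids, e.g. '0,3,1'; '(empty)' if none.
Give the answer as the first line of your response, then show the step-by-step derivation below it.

4

step 1: dequeue 5; queue=[0,1,3,6]; order=5
step 2: dequeue 0; queue=[1,3,6]; order=5,0
step 3: dequeue 1; queue=[3,6,2,4]; order=5,0,1
step 4: dequeue 3; queue=[6,2,4]; order=5,0,1,3
step 5: dequeue 6; queue=[2,4]; order=5,0,1,3,6
step 6: dequeue 2; queue=[4]; order=5,0,1,3,6,2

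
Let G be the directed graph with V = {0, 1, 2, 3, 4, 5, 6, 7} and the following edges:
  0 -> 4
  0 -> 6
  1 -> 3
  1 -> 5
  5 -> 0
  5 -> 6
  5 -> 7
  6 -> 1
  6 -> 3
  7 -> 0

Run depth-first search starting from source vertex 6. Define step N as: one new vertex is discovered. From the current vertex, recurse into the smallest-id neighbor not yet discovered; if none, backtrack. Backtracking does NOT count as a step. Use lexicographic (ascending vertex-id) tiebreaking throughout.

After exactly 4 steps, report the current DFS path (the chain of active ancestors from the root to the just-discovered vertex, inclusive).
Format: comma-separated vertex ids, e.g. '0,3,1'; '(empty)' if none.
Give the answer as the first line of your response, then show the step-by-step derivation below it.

6,1,5

step 1: discover 6; path=6; order=6
step 2: discover 1; path=6>1; order=6,1
step 3: discover 3; path=6>1>3; order=6,1,3
step 4: discover 5; path=6>1>5; order=6,1,3,5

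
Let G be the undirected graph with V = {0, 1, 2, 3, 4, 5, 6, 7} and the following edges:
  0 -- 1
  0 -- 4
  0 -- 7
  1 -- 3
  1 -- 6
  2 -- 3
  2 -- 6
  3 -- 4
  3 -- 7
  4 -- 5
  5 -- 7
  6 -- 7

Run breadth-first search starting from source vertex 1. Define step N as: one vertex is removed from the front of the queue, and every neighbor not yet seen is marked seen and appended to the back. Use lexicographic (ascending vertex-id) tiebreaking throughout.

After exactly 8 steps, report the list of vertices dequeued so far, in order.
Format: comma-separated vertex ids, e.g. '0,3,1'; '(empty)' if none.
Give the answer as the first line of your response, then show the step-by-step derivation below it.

1,0,3,6,4,7,2,5

step 1: dequeue 1; queue=[0,3,6]; order=1
step 2: dequeue 0; queue=[3,6,4,7]; order=1,0
step 3: dequeue 3; queue=[6,4,7,2]; order=1,0,3
step 4: dequeue 6; queue=[4,7,2]; order=1,0,3,6
step 5: dequeue 4; queue=[7,2,5]; order=1,0,3,6,4
step 6: dequeue 7; queue=[2,5]; order=1,0,3,6,4,7
step 7: dequeue 2; queue=[5]; order=1,0,3,6,4,7,2
step 8: dequeue 5; queue=[(empty)]; order=1,0,3,6,4,7,2,5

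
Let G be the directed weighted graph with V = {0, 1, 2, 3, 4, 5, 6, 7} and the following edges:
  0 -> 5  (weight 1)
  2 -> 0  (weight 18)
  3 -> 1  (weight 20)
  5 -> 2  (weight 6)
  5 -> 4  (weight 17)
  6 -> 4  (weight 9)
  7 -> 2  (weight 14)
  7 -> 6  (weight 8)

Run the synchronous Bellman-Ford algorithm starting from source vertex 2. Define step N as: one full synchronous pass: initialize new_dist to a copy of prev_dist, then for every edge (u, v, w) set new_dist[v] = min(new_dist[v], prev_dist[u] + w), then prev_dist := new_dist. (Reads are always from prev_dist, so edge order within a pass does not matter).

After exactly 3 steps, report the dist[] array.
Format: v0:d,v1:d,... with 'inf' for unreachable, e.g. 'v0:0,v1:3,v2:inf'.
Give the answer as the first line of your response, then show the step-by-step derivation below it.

v0:18,v1:inf,v2:0,v3:inf,v4:36,v5:19,v6:inf,v7:inf

step 1: dist = v0:18,v1:inf,v2:0,v3:inf,v4:inf,v5:inf,v6:inf,v7:inf
step 2: dist = v0:18,v1:inf,v2:0,v3:inf,v4:inf,v5:19,v6:inf,v7:inf
step 3: dist = v0:18,v1:inf,v2:0,v3:inf,v4:36,v5:19,v6:inf,v7:inf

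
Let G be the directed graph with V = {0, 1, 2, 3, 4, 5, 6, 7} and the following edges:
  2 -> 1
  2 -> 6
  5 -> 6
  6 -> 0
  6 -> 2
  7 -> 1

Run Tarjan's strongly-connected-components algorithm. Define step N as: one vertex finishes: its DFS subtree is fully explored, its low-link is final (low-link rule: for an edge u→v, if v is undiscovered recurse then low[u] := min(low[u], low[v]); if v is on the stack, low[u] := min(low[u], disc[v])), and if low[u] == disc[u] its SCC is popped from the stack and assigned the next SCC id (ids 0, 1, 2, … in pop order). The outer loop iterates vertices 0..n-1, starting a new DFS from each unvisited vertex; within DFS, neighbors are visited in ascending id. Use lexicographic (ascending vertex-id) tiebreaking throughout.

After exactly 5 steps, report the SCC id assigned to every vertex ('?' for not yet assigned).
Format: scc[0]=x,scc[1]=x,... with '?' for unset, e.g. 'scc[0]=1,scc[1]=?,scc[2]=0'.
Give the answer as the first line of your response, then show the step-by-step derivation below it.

scc[0]=0,scc[1]=1,scc[2]=2,scc[3]=3,scc[4]=?,scc[5]=?,scc[6]=2,scc[7]=?

step 1: low=(low[0]=0,low[1]=?,low[2]=?,low[3]=?,low[4]=?,low[5]=?,low[6]=?,low[7]=?); scc=(scc[0]=0,scc[1]=?,scc[2]=?,scc[3]=?,scc[4]=?,scc[5]=?,scc[6]=?,scc[7]=?)
step 2: low=(low[0]=0,low[1]=1,low[2]=?,low[3]=?,low[4]=?,low[5]=?,low[6]=?,low[7]=?); scc=(scc[0]=0,scc[1]=1,scc[2]=?,scc[3]=?,scc[4]=?,scc[5]=?,scc[6]=?,scc[7]=?)
step 3: low=(low[0]=0,low[1]=1,low[2]=2,low[3]=?,low[4]=?,low[5]=?,low[6]=2,low[7]=?); scc=(scc[0]=0,scc[1]=1,scc[2]=?,scc[3]=?,scc[4]=?,scc[5]=?,scc[6]=?,scc[7]=?)
step 4: low=(low[0]=0,low[1]=1,low[2]=2,low[3]=?,low[4]=?,low[5]=?,low[6]=2,low[7]=?); scc=(scc[0]=0,scc[1]=1,scc[2]=2,scc[3]=?,scc[4]=?,scc[5]=?,scc[6]=2,scc[7]=?)
step 5: low=(low[0]=0,low[1]=1,low[2]=2,low[3]=4,low[4]=?,low[5]=?,low[6]=2,low[7]=?); scc=(scc[0]=0,scc[1]=1,scc[2]=2,scc[3]=3,scc[4]=?,scc[5]=?,scc[6]=2,scc[7]=?)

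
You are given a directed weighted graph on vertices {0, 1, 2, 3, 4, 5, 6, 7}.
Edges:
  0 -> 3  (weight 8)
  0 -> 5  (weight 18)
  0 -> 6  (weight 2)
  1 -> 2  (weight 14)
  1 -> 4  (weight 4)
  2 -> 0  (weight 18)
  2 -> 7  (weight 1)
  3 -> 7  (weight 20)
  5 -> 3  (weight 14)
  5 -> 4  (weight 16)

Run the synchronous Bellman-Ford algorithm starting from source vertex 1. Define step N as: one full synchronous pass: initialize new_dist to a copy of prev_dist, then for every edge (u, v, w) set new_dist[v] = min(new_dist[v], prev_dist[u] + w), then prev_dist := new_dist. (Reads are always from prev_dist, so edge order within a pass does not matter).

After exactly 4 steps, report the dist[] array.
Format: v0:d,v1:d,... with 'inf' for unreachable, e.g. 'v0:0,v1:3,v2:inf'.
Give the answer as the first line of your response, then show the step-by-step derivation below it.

v0:32,v1:0,v2:14,v3:40,v4:4,v5:50,v6:34,v7:15

step 1: dist = v0:inf,v1:0,v2:14,v3:inf,v4:4,v5:inf,v6:inf,v7:inf
step 2: dist = v0:32,v1:0,v2:14,v3:inf,v4:4,v5:inf,v6:inf,v7:15
step 3: dist = v0:32,v1:0,v2:14,v3:40,v4:4,v5:50,v6:34,v7:15
step 4: dist = v0:32,v1:0,v2:14,v3:40,v4:4,v5:50,v6:34,v7:15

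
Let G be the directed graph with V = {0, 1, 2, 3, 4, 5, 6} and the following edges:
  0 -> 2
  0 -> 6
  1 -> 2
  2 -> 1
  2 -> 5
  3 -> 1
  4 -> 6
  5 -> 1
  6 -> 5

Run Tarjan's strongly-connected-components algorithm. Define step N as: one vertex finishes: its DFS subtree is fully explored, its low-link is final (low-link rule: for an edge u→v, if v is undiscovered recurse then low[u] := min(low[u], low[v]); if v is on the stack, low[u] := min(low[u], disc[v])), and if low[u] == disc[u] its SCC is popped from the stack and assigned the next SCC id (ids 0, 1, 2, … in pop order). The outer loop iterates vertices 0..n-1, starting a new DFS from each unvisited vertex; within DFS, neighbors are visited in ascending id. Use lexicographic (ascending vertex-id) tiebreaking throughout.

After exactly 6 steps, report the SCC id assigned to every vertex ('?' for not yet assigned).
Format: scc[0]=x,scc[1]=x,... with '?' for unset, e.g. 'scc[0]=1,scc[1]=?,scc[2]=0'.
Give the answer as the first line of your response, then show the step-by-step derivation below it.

scc[0]=2,scc[1]=0,scc[2]=0,scc[3]=3,scc[4]=?,scc[5]=0,scc[6]=1

step 1: low=(low[0]=0,low[1]=1,low[2]=1,low[3]=?,low[4]=?,low[5]=?,low[6]=?); scc=(scc[0]=?,scc[1]=?,scc[2]=?,scc[3]=?,scc[4]=?,scc[5]=?,scc[6]=?)
step 2: low=(low[0]=0,low[1]=1,low[2]=1,low[3]=?,low[4]=?,low[5]=2,low[6]=?); scc=(scc[0]=?,scc[1]=?,scc[2]=?,scc[3]=?,scc[4]=?,scc[5]=?,scc[6]=?)
step 3: low=(low[0]=0,low[1]=1,low[2]=1,low[3]=?,low[4]=?,low[5]=2,low[6]=?); scc=(scc[0]=?,scc[1]=0,scc[2]=0,scc[3]=?,scc[4]=?,scc[5]=0,scc[6]=?)
step 4: low=(low[0]=0,low[1]=1,low[2]=1,low[3]=?,low[4]=?,low[5]=2,low[6]=4); scc=(scc[0]=?,scc[1]=0,scc[2]=0,scc[3]=?,scc[4]=?,scc[5]=0,scc[6]=1)
step 5: low=(low[0]=0,low[1]=1,low[2]=1,low[3]=?,low[4]=?,low[5]=2,low[6]=4); scc=(scc[0]=2,scc[1]=0,scc[2]=0,scc[3]=?,scc[4]=?,scc[5]=0,scc[6]=1)
step 6: low=(low[0]=0,low[1]=1,low[2]=1,low[3]=5,low[4]=?,low[5]=2,low[6]=4); scc=(scc[0]=2,scc[1]=0,scc[2]=0,scc[3]=3,scc[4]=?,scc[5]=0,scc[6]=1)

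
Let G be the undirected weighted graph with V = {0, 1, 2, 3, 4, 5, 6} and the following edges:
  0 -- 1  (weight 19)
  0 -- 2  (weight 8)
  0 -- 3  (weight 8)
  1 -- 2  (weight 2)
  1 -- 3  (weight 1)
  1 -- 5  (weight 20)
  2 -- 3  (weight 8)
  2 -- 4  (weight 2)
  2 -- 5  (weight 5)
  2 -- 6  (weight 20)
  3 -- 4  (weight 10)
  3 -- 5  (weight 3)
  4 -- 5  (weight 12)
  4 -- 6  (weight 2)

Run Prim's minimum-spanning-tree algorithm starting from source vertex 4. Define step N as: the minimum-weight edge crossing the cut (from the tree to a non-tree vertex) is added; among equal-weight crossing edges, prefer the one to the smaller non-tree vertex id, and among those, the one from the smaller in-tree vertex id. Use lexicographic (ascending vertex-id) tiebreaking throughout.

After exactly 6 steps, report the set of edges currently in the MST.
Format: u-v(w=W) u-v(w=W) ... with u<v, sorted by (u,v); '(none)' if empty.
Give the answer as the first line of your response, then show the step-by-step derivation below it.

0-2(w=8) 1-2(w=2) 1-3(w=1) 2-4(w=2) 3-5(w=3) 4-6(w=2)

step 1: add edge 2-4 (w=2); MST = {2-4(w=2)}
step 2: add edge 1-2 (w=2); MST = {1-2(w=2) 2-4(w=2)}
step 3: add edge 1-3 (w=1); MST = {1-2(w=2) 1-3(w=1) 2-4(w=2)}
step 4: add edge 4-6 (w=2); MST = {1-2(w=2) 1-3(w=1) 2-4(w=2) 4-6(w=2)}
step 5: add edge 3-5 (w=3); MST = {1-2(w=2) 1-3(w=1) 2-4(w=2) 3-5(w=3) 4-6(w=2)}
step 6: add edge 0-2 (w=8); MST = {0-2(w=8) 1-2(w=2) 1-3(w=1) 2-4(w=2) 3-5(w=3) 4-6(w=2)}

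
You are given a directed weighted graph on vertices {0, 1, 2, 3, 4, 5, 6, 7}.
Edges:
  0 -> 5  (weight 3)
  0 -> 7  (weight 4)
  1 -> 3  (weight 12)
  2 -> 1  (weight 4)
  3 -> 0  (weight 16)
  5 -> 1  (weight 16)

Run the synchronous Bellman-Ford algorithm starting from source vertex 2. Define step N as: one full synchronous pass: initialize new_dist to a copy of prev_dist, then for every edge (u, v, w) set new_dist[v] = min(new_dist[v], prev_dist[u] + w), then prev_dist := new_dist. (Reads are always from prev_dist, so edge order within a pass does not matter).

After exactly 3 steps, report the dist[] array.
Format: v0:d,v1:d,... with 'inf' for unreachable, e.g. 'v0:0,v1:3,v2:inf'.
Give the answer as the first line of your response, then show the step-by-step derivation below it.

v0:32,v1:4,v2:0,v3:16,v4:inf,v5:inf,v6:inf,v7:inf

step 1: dist = v0:inf,v1:4,v2:0,v3:inf,v4:inf,v5:inf,v6:inf,v7:inf
step 2: dist = v0:inf,v1:4,v2:0,v3:16,v4:inf,v5:inf,v6:inf,v7:inf
step 3: dist = v0:32,v1:4,v2:0,v3:16,v4:inf,v5:inf,v6:inf,v7:inf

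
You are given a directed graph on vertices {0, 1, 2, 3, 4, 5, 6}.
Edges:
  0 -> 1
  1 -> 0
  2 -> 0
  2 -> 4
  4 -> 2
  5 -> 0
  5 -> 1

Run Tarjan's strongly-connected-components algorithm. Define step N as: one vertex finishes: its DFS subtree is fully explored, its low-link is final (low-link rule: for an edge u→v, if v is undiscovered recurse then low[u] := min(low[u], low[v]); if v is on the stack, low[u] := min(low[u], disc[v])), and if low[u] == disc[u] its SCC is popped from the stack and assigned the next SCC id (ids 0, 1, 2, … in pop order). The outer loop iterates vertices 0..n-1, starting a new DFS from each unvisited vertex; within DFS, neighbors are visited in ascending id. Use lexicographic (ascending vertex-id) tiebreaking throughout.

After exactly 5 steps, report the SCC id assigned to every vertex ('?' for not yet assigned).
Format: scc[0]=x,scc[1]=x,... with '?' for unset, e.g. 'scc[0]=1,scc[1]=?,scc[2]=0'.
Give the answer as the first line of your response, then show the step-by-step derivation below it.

scc[0]=0,scc[1]=0,scc[2]=1,scc[3]=2,scc[4]=1,scc[5]=?,scc[6]=?

step 1: low=(low[0]=0,low[1]=0,low[2]=?,low[3]=?,low[4]=?,low[5]=?,low[6]=?); scc=(scc[0]=?,scc[1]=?,scc[2]=?,scc[3]=?,scc[4]=?,scc[5]=?,scc[6]=?)
step 2: low=(low[0]=0,low[1]=0,low[2]=?,low[3]=?,low[4]=?,low[5]=?,low[6]=?); scc=(scc[0]=0,scc[1]=0,scc[2]=?,scc[3]=?,scc[4]=?,scc[5]=?,scc[6]=?)
step 3: low=(low[0]=0,low[1]=0,low[2]=2,low[3]=?,low[4]=2,low[5]=?,low[6]=?); scc=(scc[0]=0,scc[1]=0,scc[2]=?,scc[3]=?,scc[4]=?,scc[5]=?,scc[6]=?)
step 4: low=(low[0]=0,low[1]=0,low[2]=2,low[3]=?,low[4]=2,low[5]=?,low[6]=?); scc=(scc[0]=0,scc[1]=0,scc[2]=1,scc[3]=?,scc[4]=1,scc[5]=?,scc[6]=?)
step 5: low=(low[0]=0,low[1]=0,low[2]=2,low[3]=4,low[4]=2,low[5]=?,low[6]=?); scc=(scc[0]=0,scc[1]=0,scc[2]=1,scc[3]=2,scc[4]=1,scc[5]=?,scc[6]=?)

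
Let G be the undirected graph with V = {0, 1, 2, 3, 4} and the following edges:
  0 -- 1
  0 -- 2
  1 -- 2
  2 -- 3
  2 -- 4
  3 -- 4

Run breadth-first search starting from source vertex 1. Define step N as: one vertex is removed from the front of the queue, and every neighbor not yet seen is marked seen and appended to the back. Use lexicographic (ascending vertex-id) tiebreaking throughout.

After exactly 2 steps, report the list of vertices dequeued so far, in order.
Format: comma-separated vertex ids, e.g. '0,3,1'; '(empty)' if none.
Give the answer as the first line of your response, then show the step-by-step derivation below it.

1,0

step 1: dequeue 1; queue=[0,2]; order=1
step 2: dequeue 0; queue=[2]; order=1,0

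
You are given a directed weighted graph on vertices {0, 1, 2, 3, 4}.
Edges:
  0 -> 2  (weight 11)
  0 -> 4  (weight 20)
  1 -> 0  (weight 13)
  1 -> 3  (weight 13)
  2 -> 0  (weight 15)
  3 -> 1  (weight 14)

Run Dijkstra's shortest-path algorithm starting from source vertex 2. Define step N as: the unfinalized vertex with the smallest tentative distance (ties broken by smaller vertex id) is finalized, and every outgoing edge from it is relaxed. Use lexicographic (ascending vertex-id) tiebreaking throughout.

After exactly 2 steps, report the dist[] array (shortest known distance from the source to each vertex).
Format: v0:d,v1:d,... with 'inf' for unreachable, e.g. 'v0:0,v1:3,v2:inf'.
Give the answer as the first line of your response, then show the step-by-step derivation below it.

v0:15,v1:inf,v2:0,v3:inf,v4:35

step 1: dist = v0:15,v1:inf,v2:0,v3:inf,v4:inf
step 2: dist = v0:15,v1:inf,v2:0,v3:inf,v4:35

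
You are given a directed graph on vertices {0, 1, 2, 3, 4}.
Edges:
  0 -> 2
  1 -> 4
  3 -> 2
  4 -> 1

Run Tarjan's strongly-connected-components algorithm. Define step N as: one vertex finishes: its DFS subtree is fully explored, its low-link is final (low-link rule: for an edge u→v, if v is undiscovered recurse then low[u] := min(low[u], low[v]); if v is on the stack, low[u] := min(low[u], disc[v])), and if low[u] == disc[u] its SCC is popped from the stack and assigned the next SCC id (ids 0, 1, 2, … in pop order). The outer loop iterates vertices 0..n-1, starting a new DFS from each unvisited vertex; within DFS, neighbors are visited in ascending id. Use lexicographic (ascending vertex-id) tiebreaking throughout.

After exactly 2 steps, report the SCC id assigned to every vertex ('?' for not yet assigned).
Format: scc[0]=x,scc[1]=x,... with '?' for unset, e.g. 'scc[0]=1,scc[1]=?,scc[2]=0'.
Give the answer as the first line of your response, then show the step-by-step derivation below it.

scc[0]=1,scc[1]=?,scc[2]=0,scc[3]=?,scc[4]=?

step 1: low=(low[0]=0,low[1]=?,low[2]=1,low[3]=?,low[4]=?); scc=(scc[0]=?,scc[1]=?,scc[2]=0,scc[3]=?,scc[4]=?)
step 2: low=(low[0]=0,low[1]=?,low[2]=1,low[3]=?,low[4]=?); scc=(scc[0]=1,scc[1]=?,scc[2]=0,scc[3]=?,scc[4]=?)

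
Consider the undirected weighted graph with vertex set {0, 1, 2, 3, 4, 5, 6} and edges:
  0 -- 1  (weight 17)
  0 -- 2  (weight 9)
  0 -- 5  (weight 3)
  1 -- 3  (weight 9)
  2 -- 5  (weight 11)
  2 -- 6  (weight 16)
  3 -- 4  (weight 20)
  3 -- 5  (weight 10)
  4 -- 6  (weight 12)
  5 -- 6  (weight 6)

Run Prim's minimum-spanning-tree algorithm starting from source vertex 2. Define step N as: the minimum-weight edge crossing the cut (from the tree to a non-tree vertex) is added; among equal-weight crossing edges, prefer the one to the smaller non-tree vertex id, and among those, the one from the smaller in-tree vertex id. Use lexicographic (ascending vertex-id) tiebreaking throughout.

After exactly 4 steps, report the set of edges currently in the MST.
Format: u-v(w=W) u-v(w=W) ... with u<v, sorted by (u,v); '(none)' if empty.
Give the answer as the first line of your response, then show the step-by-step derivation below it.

0-2(w=9) 0-5(w=3) 3-5(w=10) 5-6(w=6)

step 1: add edge 0-2 (w=9); MST = {0-2(w=9)}
step 2: add edge 0-5 (w=3); MST = {0-2(w=9) 0-5(w=3)}
step 3: add edge 5-6 (w=6); MST = {0-2(w=9) 0-5(w=3) 5-6(w=6)}
step 4: add edge 3-5 (w=10); MST = {0-2(w=9) 0-5(w=3) 3-5(w=10) 5-6(w=6)}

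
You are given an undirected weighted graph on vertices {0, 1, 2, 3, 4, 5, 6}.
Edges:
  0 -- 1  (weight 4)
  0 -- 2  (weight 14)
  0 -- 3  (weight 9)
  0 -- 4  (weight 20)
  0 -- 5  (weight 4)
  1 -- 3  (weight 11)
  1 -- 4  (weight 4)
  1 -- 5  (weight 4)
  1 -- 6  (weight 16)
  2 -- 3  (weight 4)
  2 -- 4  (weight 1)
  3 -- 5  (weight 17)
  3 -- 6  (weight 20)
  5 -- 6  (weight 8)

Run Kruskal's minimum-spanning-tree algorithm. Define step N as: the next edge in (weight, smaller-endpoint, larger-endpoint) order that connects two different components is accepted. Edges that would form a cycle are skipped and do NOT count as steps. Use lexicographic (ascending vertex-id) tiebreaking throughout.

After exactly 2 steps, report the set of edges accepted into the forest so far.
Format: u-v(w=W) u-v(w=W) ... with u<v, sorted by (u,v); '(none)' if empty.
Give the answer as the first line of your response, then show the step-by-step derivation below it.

0-1(w=4) 2-4(w=1)

step 1: add edge 2-4 (w=1); MST = {2-4(w=1)}
step 2: add edge 0-1 (w=4); MST = {0-1(w=4) 2-4(w=1)}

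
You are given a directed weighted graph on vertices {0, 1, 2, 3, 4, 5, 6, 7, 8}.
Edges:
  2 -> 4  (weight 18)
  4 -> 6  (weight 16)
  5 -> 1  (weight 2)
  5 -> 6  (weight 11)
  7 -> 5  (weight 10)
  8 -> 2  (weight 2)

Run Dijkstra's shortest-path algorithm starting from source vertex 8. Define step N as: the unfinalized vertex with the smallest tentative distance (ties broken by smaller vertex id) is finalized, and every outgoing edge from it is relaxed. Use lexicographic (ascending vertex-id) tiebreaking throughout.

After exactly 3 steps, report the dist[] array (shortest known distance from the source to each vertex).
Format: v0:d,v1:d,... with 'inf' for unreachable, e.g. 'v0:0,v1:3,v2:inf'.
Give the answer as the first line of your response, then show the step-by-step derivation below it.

v0:inf,v1:inf,v2:2,v3:inf,v4:20,v5:inf,v6:36,v7:inf,v8:0

step 1: dist = v0:inf,v1:inf,v2:2,v3:inf,v4:inf,v5:inf,v6:inf,v7:inf,v8:0
step 2: dist = v0:inf,v1:inf,v2:2,v3:inf,v4:20,v5:inf,v6:inf,v7:inf,v8:0
step 3: dist = v0:inf,v1:inf,v2:2,v3:inf,v4:20,v5:inf,v6:36,v7:inf,v8:0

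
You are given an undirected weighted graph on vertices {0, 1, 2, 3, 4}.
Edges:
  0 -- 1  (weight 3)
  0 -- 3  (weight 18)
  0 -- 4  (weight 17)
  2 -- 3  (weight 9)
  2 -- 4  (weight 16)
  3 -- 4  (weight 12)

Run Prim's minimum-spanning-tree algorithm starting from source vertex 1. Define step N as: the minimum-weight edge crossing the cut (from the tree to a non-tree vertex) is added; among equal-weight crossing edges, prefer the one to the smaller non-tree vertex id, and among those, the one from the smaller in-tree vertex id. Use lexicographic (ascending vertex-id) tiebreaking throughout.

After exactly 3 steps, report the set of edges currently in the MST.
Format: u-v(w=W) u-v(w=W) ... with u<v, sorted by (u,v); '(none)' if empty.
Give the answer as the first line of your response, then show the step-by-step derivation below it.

0-1(w=3) 0-4(w=17) 3-4(w=12)

step 1: add edge 0-1 (w=3); MST = {0-1(w=3)}
step 2: add edge 0-4 (w=17); MST = {0-1(w=3) 0-4(w=17)}
step 3: add edge 3-4 (w=12); MST = {0-1(w=3) 0-4(w=17) 3-4(w=12)}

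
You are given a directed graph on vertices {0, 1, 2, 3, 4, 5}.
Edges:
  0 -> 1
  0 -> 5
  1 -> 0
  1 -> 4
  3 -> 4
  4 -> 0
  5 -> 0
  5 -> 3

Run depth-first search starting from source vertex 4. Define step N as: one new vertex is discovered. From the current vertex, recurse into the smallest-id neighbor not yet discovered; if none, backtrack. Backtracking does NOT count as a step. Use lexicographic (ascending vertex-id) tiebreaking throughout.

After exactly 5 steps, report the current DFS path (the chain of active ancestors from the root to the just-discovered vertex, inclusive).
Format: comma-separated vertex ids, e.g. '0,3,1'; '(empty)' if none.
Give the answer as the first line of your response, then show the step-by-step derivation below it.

4,0,5,3

step 1: discover 4; path=4; order=4
step 2: discover 0; path=4>0; order=4,0
step 3: discover 1; path=4>0>1; order=4,0,1
step 4: discover 5; path=4>0>5; order=4,0,1,5
step 5: discover 3; path=4>0>5>3; order=4,0,1,5,3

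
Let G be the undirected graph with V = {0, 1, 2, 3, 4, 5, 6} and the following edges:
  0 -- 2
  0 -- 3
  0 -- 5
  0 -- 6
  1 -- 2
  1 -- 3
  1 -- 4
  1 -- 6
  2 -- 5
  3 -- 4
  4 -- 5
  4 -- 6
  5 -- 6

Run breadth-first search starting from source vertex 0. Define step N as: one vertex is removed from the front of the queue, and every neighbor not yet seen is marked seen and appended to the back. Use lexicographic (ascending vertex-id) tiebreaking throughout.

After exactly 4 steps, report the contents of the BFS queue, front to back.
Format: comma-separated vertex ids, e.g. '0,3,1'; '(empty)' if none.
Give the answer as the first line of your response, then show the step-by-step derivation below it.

6,1,4

step 1: dequeue 0; queue=[2,3,5,6]; order=0
step 2: dequeue 2; queue=[3,5,6,1]; order=0,2
step 3: dequeue 3; queue=[5,6,1,4]; order=0,2,3
step 4: dequeue 5; queue=[6,1,4]; order=0,2,3,5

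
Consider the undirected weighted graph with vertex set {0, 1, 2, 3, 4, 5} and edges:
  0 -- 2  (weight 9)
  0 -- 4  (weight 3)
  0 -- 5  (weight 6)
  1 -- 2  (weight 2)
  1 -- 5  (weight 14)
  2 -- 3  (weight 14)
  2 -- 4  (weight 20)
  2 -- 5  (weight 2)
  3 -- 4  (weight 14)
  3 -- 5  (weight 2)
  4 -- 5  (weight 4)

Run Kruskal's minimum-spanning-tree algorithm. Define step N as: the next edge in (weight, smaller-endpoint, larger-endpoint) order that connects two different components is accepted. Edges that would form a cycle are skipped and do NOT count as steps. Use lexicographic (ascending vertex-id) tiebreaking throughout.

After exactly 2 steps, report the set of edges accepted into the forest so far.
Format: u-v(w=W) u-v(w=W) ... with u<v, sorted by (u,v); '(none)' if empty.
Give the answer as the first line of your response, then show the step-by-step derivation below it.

1-2(w=2) 2-5(w=2)

step 1: add edge 1-2 (w=2); MST = {1-2(w=2)}
step 2: add edge 2-5 (w=2); MST = {1-2(w=2) 2-5(w=2)}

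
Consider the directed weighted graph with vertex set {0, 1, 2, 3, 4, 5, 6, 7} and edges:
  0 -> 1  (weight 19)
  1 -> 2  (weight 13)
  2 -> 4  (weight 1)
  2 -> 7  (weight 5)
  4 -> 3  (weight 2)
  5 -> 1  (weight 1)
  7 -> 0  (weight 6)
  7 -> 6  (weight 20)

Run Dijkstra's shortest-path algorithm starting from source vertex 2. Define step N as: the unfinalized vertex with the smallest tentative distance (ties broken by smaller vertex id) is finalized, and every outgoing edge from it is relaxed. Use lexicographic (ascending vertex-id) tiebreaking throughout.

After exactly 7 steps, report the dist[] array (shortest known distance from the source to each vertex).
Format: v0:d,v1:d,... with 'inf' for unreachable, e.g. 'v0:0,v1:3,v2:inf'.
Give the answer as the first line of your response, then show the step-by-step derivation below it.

v0:11,v1:30,v2:0,v3:3,v4:1,v5:inf,v6:25,v7:5

step 1: dist = v0:inf,v1:inf,v2:0,v3:inf,v4:1,v5:inf,v6:inf,v7:5
step 2: dist = v0:inf,v1:inf,v2:0,v3:3,v4:1,v5:inf,v6:inf,v7:5
step 3: dist = v0:inf,v1:inf,v2:0,v3:3,v4:1,v5:inf,v6:inf,v7:5
step 4: dist = v0:11,v1:inf,v2:0,v3:3,v4:1,v5:inf,v6:25,v7:5
step 5: dist = v0:11,v1:30,v2:0,v3:3,v4:1,v5:inf,v6:25,v7:5
step 6: dist = v0:11,v1:30,v2:0,v3:3,v4:1,v5:inf,v6:25,v7:5
step 7: dist = v0:11,v1:30,v2:0,v3:3,v4:1,v5:inf,v6:25,v7:5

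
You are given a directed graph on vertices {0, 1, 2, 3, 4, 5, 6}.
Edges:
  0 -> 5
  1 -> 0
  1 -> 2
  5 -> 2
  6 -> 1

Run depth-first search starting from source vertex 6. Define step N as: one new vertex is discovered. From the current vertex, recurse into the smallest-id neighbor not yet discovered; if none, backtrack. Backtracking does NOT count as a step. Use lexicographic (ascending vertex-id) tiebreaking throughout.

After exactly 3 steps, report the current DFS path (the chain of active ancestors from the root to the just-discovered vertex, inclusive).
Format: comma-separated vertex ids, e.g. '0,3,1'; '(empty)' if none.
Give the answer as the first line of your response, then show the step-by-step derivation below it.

6,1,0

step 1: discover 6; path=6; order=6
step 2: discover 1; path=6>1; order=6,1
step 3: discover 0; path=6>1>0; order=6,1,0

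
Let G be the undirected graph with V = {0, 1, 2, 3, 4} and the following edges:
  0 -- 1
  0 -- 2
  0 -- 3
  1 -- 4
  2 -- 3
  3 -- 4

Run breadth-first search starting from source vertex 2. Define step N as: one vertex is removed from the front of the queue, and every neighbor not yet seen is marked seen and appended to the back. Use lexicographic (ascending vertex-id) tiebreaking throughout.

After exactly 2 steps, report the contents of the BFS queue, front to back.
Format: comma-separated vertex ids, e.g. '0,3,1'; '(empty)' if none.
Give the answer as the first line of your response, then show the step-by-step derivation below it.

3,1

step 1: dequeue 2; queue=[0,3]; order=2
step 2: dequeue 0; queue=[3,1]; order=2,0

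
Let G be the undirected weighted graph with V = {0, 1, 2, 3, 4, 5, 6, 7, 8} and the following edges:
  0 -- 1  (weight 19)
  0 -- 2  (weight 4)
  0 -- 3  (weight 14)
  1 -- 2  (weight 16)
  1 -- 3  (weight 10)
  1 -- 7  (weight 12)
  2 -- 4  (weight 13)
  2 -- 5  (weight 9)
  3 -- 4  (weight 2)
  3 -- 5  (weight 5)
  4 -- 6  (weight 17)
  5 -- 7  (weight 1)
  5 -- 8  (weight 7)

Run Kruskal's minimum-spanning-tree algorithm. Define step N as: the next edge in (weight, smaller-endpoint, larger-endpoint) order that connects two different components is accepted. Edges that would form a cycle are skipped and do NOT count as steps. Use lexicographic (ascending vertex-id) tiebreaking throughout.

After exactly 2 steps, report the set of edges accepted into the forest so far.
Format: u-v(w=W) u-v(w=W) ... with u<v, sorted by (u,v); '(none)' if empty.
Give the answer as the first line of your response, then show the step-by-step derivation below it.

3-4(w=2) 5-7(w=1)

step 1: add edge 5-7 (w=1); MST = {5-7(w=1)}
step 2: add edge 3-4 (w=2); MST = {3-4(w=2) 5-7(w=1)}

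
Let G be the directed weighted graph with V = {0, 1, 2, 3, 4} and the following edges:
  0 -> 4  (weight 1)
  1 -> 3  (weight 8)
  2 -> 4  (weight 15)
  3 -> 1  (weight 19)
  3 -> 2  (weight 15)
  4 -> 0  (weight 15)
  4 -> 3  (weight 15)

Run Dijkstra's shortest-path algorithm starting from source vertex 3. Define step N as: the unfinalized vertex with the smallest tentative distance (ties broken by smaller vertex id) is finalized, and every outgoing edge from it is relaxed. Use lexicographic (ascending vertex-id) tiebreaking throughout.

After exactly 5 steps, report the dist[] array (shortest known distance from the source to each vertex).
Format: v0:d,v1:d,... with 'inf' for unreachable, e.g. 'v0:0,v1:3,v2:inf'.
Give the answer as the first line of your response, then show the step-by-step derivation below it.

v0:45,v1:19,v2:15,v3:0,v4:30

step 1: dist = v0:inf,v1:19,v2:15,v3:0,v4:inf
step 2: dist = v0:inf,v1:19,v2:15,v3:0,v4:30
step 3: dist = v0:inf,v1:19,v2:15,v3:0,v4:30
step 4: dist = v0:45,v1:19,v2:15,v3:0,v4:30
step 5: dist = v0:45,v1:19,v2:15,v3:0,v4:30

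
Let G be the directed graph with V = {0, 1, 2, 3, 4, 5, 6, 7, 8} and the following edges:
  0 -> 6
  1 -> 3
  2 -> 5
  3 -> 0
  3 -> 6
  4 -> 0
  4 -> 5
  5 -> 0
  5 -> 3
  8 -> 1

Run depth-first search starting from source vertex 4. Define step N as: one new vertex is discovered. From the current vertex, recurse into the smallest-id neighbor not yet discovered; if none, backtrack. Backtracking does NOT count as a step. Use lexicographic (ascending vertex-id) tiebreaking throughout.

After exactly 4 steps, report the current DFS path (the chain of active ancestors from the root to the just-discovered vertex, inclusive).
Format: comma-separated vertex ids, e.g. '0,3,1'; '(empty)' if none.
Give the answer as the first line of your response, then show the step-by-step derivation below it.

4,5

step 1: discover 4; path=4; order=4
step 2: discover 0; path=4>0; order=4,0
step 3: discover 6; path=4>0>6; order=4,0,6
step 4: discover 5; path=4>5; order=4,0,6,5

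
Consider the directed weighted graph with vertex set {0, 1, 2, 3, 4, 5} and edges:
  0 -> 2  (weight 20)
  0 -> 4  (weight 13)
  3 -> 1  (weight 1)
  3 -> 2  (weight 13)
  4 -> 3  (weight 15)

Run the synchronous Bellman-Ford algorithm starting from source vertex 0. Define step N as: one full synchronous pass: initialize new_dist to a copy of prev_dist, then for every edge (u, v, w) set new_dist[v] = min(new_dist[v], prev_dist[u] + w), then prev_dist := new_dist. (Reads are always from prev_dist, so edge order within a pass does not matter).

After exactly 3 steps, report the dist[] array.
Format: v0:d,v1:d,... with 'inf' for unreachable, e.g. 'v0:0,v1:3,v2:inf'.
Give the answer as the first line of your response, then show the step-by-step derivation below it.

v0:0,v1:29,v2:20,v3:28,v4:13,v5:inf

step 1: dist = v0:0,v1:inf,v2:20,v3:inf,v4:13,v5:inf
step 2: dist = v0:0,v1:inf,v2:20,v3:28,v4:13,v5:inf
step 3: dist = v0:0,v1:29,v2:20,v3:28,v4:13,v5:inf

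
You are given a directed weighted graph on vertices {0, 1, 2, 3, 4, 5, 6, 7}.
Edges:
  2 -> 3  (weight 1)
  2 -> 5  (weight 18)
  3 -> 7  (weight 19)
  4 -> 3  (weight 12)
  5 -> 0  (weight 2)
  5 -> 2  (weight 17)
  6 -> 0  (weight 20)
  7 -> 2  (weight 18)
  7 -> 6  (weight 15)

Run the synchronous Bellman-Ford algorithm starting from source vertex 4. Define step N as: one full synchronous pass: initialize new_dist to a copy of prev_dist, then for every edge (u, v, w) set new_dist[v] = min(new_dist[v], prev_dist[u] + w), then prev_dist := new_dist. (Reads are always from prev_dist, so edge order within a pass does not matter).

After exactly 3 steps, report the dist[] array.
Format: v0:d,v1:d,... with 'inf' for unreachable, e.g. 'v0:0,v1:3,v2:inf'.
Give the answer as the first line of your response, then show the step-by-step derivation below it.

v0:inf,v1:inf,v2:49,v3:12,v4:0,v5:inf,v6:46,v7:31

step 1: dist = v0:inf,v1:inf,v2:inf,v3:12,v4:0,v5:inf,v6:inf,v7:inf
step 2: dist = v0:inf,v1:inf,v2:inf,v3:12,v4:0,v5:inf,v6:inf,v7:31
step 3: dist = v0:inf,v1:inf,v2:49,v3:12,v4:0,v5:inf,v6:46,v7:31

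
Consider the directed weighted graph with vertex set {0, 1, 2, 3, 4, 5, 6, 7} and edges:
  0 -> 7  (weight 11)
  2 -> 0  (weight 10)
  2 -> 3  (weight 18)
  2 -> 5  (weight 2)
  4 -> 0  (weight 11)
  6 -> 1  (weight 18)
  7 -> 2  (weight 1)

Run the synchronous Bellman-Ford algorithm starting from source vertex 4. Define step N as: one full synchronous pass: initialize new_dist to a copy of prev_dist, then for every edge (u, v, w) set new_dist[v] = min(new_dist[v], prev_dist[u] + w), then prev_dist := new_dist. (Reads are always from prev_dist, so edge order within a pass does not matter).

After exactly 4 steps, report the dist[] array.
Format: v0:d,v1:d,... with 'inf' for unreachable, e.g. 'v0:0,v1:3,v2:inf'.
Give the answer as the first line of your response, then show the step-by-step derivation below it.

v0:11,v1:inf,v2:23,v3:41,v4:0,v5:25,v6:inf,v7:22

step 1: dist = v0:11,v1:inf,v2:inf,v3:inf,v4:0,v5:inf,v6:inf,v7:inf
step 2: dist = v0:11,v1:inf,v2:inf,v3:inf,v4:0,v5:inf,v6:inf,v7:22
step 3: dist = v0:11,v1:inf,v2:23,v3:inf,v4:0,v5:inf,v6:inf,v7:22
step 4: dist = v0:11,v1:inf,v2:23,v3:41,v4:0,v5:25,v6:inf,v7:22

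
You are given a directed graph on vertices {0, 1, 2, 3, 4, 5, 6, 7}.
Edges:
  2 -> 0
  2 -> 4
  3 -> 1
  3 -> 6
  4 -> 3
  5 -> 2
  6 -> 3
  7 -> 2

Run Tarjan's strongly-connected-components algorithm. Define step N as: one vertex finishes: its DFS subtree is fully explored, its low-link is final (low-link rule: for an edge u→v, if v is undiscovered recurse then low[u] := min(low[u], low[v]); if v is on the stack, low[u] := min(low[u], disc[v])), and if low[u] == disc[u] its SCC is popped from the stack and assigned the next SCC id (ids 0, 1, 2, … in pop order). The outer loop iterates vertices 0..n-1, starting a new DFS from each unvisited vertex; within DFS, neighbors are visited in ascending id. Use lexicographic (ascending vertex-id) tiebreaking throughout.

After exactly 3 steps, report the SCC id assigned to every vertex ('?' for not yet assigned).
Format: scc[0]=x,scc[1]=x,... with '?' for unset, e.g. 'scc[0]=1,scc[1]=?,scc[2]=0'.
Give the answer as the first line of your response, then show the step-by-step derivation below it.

scc[0]=0,scc[1]=1,scc[2]=?,scc[3]=?,scc[4]=?,scc[5]=?,scc[6]=?,scc[7]=?

step 1: low=(low[0]=0,low[1]=?,low[2]=?,low[3]=?,low[4]=?,low[5]=?,low[6]=?,low[7]=?); scc=(scc[0]=0,scc[1]=?,scc[2]=?,scc[3]=?,scc[4]=?,scc[5]=?,scc[6]=?,scc[7]=?)
step 2: low=(low[0]=0,low[1]=1,low[2]=?,low[3]=?,low[4]=?,low[5]=?,low[6]=?,low[7]=?); scc=(scc[0]=0,scc[1]=1,scc[2]=?,scc[3]=?,scc[4]=?,scc[5]=?,scc[6]=?,scc[7]=?)
step 3: low=(low[0]=0,low[1]=1,low[2]=2,low[3]=4,low[4]=3,low[5]=?,low[6]=4,low[7]=?); scc=(scc[0]=0,scc[1]=1,scc[2]=?,scc[3]=?,scc[4]=?,scc[5]=?,scc[6]=?,scc[7]=?)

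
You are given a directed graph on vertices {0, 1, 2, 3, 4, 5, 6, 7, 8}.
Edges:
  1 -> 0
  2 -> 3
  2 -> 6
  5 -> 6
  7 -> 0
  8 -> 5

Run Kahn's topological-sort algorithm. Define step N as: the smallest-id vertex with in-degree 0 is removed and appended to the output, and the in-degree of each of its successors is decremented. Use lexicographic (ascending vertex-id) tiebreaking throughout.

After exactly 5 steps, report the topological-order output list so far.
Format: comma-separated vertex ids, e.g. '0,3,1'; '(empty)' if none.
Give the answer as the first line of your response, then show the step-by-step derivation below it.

1,2,3,4,7

step 1: output 1; order=[1]; indeg=(1,0,0,1,0,1,2,0,0)
step 2: output 2; order=[1,2]; indeg=(1,0,0,0,0,1,1,0,0)
step 3: output 3; order=[1,2,3]; indeg=(1,0,0,0,0,1,1,0,0)
step 4: output 4; order=[1,2,3,4]; indeg=(1,0,0,0,0,1,1,0,0)
step 5: output 7; order=[1,2,3,4,7]; indeg=(0,0,0,0,0,1,1,0,0)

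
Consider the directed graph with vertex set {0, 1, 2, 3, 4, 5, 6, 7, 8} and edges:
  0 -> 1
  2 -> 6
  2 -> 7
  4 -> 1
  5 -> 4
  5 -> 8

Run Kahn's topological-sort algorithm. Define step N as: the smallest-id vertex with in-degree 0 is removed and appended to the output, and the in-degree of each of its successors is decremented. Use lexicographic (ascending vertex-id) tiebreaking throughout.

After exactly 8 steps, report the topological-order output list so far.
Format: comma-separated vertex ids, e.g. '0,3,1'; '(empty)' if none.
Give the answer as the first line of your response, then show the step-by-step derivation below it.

0,2,3,5,4,1,6,7

step 1: output 0; order=[0]; indeg=(0,1,0,0,1,0,1,1,1)
step 2: output 2; order=[0,2]; indeg=(0,1,0,0,1,0,0,0,1)
step 3: output 3; order=[0,2,3]; indeg=(0,1,0,0,1,0,0,0,1)
step 4: output 5; order=[0,2,3,5]; indeg=(0,1,0,0,0,0,0,0,0)
step 5: output 4; order=[0,2,3,5,4]; indeg=(0,0,0,0,0,0,0,0,0)
step 6: output 1; order=[0,2,3,5,4,1]; indeg=(0,0,0,0,0,0,0,0,0)
step 7: output 6; order=[0,2,3,5,4,1,6]; indeg=(0,0,0,0,0,0,0,0,0)
step 8: output 7; order=[0,2,3,5,4,1,6,7]; indeg=(0,0,0,0,0,0,0,0,0)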